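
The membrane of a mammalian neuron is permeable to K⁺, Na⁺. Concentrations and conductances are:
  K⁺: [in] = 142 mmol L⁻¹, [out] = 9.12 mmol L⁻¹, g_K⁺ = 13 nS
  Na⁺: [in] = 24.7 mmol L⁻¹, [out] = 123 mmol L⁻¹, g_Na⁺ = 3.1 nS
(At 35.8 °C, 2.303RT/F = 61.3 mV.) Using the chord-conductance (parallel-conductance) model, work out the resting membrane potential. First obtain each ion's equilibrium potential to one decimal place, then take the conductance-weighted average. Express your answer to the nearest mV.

-51 mV

E_K⁺ = (61.3/1)·log₁₀(9.12/142) = -73.1 mV
E_Na⁺ = (61.3/1)·log₁₀(123/24.7) = 42.7 mV
Vm = (Σ gᵢEᵢ)/(Σ gᵢ) = (13·-73.1 + 3.1·42.7) / (13 + 3.1)
= -817.93 / 16.1 = -50.80 mV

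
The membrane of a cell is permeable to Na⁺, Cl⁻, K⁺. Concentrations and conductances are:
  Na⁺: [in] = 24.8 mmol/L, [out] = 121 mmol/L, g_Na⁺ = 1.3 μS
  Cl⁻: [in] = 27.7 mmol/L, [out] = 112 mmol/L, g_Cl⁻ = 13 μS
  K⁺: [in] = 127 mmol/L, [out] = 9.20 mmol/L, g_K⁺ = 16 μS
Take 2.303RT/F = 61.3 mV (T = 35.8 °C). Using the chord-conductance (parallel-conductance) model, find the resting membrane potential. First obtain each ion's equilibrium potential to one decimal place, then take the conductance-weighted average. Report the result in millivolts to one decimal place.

E_Na⁺ = (61.3/1)·log₁₀(121/24.8) = 42.2 mV
E_Cl⁻ = (61.3/-1)·log₁₀(112/27.7) = -37.2 mV
E_K⁺ = (61.3/1)·log₁₀(9.20/127) = -69.9 mV
Vm = (Σ gᵢEᵢ)/(Σ gᵢ) = (1.3·42.2 + 13·-37.2 + 16·-69.9) / (1.3 + 13 + 16)
= -1547.14 / 30.3 = -51.06 mV

-51.1 mV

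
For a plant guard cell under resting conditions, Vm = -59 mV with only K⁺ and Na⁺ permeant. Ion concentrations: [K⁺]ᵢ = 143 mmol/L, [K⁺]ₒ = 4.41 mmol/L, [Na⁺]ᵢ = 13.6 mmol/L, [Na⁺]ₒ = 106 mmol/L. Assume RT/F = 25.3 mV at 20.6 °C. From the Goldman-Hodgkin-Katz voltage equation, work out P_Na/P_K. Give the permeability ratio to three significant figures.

0.0905

Let α = P_Na/P_K. GHK: Vm = 25.3·ln[(Kₒ + α·Naₒ)/(Kᵢ + α·Naᵢ)].
e^(Vm/25.3) = e^(-59.0/25.3) = 0.0971
So 0.0971·(Kᵢ + α·Naᵢ) = Kₒ + α·Naₒ → α = (0.0971·143.0 − 4.41) / (106.0 − 0.0971·13.6)
α = (13.89 − 4.41) / (106.0 − 1.321) = 9.475/104.7 = 0.09052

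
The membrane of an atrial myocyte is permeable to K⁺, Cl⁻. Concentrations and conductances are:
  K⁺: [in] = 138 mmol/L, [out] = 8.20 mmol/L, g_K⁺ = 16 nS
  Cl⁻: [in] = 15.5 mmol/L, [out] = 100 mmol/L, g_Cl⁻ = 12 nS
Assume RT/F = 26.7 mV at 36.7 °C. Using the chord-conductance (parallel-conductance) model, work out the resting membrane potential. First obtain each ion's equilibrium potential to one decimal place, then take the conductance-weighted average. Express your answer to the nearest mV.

E_K⁺ = (26.7/1)·ln(8.20/138) = -75.4 mV
E_Cl⁻ = (26.7/-1)·ln(100/15.5) = -49.8 mV
Vm = (Σ gᵢEᵢ)/(Σ gᵢ) = (16·-75.4 + 12·-49.8) / (16 + 12)
= -1804.00 / 28 = -64.43 mV

-64 mV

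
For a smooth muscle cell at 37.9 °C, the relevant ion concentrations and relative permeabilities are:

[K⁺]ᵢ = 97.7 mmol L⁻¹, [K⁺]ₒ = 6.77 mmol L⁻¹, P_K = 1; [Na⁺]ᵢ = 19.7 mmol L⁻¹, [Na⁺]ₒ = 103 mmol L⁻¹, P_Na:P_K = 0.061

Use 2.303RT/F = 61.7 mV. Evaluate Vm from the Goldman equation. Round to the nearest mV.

Vm = 61.7 · log₁₀[(Σ P·[cation]ₒ + Σ P·[anion]ᵢ) / (Σ P·[cation]ᵢ + Σ P·[anion]ₒ)]
Numerator = 1×6.77 + 0.061×103 = 13.05
Denominator = 1×97.7 + 0.061×19.7 = 98.9
Vm = 61.7 · log₁₀(0.13198) = 61.7 × (-0.8795) = -54.26 mV

-54 mV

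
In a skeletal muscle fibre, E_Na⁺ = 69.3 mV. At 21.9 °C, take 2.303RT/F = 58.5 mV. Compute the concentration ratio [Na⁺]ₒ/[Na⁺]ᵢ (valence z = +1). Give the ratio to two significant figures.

log₁₀([out]/[in]) = E·z/(58.5) = 69.3 × 1 / 58.5 = 1.1846
[out]/[in] = 10^(1.1846) = 15.3

15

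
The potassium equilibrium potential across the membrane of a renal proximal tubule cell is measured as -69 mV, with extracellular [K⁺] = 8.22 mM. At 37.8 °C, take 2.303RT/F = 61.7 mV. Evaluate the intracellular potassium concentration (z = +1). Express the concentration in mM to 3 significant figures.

Nernst: E = (61.7/1) · log₁₀([out]/[in]), so log₁₀([out]/[in]) = -69.0 × 1 / 61.7 = -1.1183.
[out]/[in] = 10^(-1.1183) = 0.07615.
[in] = 8.22 / 0.07615 = 107.9 mM.

108 mM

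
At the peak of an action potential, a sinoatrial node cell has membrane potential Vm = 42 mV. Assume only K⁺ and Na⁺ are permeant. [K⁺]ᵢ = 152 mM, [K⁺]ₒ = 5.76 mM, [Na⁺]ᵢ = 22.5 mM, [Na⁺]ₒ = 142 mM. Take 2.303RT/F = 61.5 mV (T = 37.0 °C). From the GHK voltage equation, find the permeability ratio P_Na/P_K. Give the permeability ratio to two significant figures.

Let α = P_Na/P_K. GHK: Vm = 61.5·log₁₀[(Kₒ + α·Naₒ)/(Kᵢ + α·Naᵢ)].
10^(Vm/61.5) = 10^(42.0/61.5) = 4.8187
So 4.8187·(Kᵢ + α·Naᵢ) = Kₒ + α·Naₒ → α = (4.8187·152.0 − 5.76) / (142.0 − 4.8187·22.5)
α = (732.4 − 5.76) / (142.0 − 108.4) = 726.7/33.58 = 21.64

22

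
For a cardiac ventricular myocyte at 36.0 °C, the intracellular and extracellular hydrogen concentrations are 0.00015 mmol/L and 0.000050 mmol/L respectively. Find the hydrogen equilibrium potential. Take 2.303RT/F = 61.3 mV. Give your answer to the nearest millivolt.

-29 mV

E = (61.3/z) · log₁₀([H⁺]_out/[H⁺]_in) with z = +1.
= (61.3/1) · log₁₀(0.000050/0.00015) = 61.30 · log₁₀(0.3333)
= 61.30 · (-0.4771) = -29.25 mV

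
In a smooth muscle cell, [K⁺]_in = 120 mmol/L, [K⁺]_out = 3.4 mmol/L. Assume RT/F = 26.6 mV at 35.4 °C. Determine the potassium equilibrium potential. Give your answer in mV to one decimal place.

E = (26.6/z) · ln([K⁺]_out/[K⁺]_in) with z = +1.
= (26.6/1) · ln(3.4/120) = 26.60 · ln(0.02833)
= 26.60 · (-3.5637) = -94.79 mV

-94.8 mV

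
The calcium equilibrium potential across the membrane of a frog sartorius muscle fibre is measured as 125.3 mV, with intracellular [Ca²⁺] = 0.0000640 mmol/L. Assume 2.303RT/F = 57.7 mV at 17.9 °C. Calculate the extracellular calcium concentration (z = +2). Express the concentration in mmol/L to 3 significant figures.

1.41 mmol/L

Nernst: E = (57.7/2) · log₁₀([out]/[in]), so log₁₀([out]/[in]) = 125.3 × 2 / 57.7 = 4.3432.
[out]/[in] = 10^(4.3432) = 2.204e+04.
[out] = 2.204e+04 × 0.0000640 = 1.41 mmol/L.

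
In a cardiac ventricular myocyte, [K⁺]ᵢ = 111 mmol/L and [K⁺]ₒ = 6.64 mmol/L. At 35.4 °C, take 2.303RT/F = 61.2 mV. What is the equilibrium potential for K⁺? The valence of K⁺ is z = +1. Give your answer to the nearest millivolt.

-75 mV

E = (61.2/z) · log₁₀([K⁺]_out/[K⁺]_in) with z = +1.
= (61.2/1) · log₁₀(6.64/111) = 61.20 · log₁₀(0.05982)
= 61.20 · (-1.2232) = -74.86 mV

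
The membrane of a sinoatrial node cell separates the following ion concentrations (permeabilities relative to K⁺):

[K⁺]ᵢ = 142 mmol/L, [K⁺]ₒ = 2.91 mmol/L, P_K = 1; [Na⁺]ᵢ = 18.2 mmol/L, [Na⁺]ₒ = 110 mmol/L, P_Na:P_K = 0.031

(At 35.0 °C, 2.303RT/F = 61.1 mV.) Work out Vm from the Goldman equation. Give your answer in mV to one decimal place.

-82.7 mV

Vm = 61.1 · log₁₀[(Σ P·[cation]ₒ + Σ P·[anion]ᵢ) / (Σ P·[cation]ᵢ + Σ P·[anion]ₒ)]
Numerator = 1×2.91 + 0.031×110 = 6.32
Denominator = 1×142 + 0.031×18.2 = 142.6
Vm = 61.1 · log₁₀(0.044331) = 61.1 × (-1.3533) = -82.69 mV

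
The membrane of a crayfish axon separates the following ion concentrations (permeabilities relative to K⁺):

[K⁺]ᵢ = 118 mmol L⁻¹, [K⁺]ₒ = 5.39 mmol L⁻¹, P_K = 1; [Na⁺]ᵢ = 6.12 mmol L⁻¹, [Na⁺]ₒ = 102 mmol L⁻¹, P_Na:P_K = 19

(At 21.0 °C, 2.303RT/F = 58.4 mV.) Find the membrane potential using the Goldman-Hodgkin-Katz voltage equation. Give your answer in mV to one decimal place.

Vm = 58.4 · log₁₀[(Σ P·[cation]ₒ + Σ P·[anion]ᵢ) / (Σ P·[cation]ᵢ + Σ P·[anion]ₒ)]
Numerator = 1×5.39 + 19×102 = 1943
Denominator = 1×118 + 19×6.12 = 234.3
Vm = 58.4 · log₁₀(8.2952) = 58.4 × (0.9188) = 53.66 mV

53.7 mV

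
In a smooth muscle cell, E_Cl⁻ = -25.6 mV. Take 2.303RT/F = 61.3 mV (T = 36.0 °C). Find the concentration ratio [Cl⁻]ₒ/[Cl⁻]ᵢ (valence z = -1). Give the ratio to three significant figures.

2.62

log₁₀([out]/[in]) = E·z/(61.3) = -25.6 × -1 / 61.3 = 0.4176
[out]/[in] = 10^(0.4176) = 2.616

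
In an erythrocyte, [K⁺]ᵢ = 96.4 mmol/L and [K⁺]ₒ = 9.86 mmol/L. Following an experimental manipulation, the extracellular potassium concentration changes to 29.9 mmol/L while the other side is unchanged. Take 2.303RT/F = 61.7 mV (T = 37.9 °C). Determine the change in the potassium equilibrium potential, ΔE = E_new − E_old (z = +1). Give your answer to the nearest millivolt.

E_old = (61.7/1)·log₁₀(9.86/96.4) = -61.10 mV
E_new = (61.7/1)·log₁₀(29.9/96.4) = -31.37 mV
ΔE = -31.37 − (-61.10) = 29.73 mV

30 mV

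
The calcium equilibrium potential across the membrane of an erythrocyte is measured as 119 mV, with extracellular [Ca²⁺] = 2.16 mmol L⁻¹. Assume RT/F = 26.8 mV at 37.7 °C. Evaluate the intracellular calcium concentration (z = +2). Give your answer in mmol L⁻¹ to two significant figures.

Nernst: E = (26.8/2) · ln([out]/[in]), so ln([out]/[in]) = 119.0 × 2 / 26.8 = 8.8806.
[out]/[in] = e^(8.8806) = 7191.
[in] = 2.16 / 7191 = 0.0003004 mmol L⁻¹.

0.00030 mmol L⁻¹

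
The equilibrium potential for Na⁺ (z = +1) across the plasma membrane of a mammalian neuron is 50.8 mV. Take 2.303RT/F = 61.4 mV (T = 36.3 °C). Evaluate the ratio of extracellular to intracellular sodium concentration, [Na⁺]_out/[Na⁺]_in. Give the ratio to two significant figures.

6.7

log₁₀([out]/[in]) = E·z/(61.4) = 50.8 × 1 / 61.4 = 0.8274
[out]/[in] = 10^(0.8274) = 6.72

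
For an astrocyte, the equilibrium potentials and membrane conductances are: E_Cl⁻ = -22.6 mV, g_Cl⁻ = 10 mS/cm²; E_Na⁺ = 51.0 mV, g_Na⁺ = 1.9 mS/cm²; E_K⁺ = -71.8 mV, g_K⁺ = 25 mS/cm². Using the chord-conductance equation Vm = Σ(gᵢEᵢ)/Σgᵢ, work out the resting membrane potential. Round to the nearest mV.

Σ gᵢEᵢ = 10·(-22.6) + 1.9·(51.0) + 25·(-71.8) = -1924.10
Σ gᵢ = 10 + 1.9 + 25 = 36.9
Vm = -1924.10 / 36.9 = -52.14 mV

-52 mV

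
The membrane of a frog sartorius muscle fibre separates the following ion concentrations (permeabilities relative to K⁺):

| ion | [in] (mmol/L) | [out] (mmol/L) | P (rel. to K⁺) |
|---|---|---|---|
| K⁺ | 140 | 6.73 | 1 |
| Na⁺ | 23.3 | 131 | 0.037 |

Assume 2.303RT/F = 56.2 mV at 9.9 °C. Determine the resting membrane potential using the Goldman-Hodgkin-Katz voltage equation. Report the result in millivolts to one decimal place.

Vm = 56.2 · log₁₀[(Σ P·[cation]ₒ + Σ P·[anion]ᵢ) / (Σ P·[cation]ᵢ + Σ P·[anion]ₒ)]
Numerator = 1×6.73 + 0.037×131 = 11.58
Denominator = 1×140 + 0.037×23.3 = 140.9
Vm = 56.2 · log₁₀(0.082187) = 56.2 × (-1.0852) = -60.99 mV

-61.0 mV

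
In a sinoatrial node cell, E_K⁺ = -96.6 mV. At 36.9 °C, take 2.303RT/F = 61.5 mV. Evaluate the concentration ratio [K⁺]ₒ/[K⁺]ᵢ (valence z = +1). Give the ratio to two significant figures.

0.027

log₁₀([out]/[in]) = E·z/(61.5) = -96.6 × 1 / 61.5 = -1.5707
[out]/[in] = 10^(-1.5707) = 0.02687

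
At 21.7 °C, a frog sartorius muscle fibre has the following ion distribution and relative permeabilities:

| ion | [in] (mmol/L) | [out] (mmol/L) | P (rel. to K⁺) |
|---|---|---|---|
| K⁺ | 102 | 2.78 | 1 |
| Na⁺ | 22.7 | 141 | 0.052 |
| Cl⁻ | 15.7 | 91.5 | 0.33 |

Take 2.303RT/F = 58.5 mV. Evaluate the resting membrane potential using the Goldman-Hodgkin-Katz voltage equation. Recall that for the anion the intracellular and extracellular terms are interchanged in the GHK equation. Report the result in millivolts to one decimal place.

-55.0 mV

Vm = 58.5 · log₁₀[(Σ P·[cation]ₒ + Σ P·[anion]ᵢ) / (Σ P·[cation]ᵢ + Σ P·[anion]ₒ)]
Numerator = 1×2.78 + 0.052×141 + 0.33×15.7 = 15.29
Denominator = 1×102 + 0.052×22.7 + 0.33×91.5 = 133.4
Vm = 58.5 · log₁₀(0.11466) = 58.5 × (-0.9406) = -55.02 mV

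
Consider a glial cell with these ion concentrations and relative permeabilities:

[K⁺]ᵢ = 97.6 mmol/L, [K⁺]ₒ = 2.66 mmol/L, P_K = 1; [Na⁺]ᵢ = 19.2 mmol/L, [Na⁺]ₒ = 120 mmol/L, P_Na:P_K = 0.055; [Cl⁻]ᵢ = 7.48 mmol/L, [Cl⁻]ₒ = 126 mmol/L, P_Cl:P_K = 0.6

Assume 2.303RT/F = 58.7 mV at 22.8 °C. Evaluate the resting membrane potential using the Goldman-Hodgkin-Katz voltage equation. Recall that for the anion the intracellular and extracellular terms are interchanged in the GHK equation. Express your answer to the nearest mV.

Vm = 58.7 · log₁₀[(Σ P·[cation]ₒ + Σ P·[anion]ᵢ) / (Σ P·[cation]ᵢ + Σ P·[anion]ₒ)]
Numerator = 1×2.66 + 0.055×120 + 0.6×7.48 = 13.75
Denominator = 1×97.6 + 0.055×19.2 + 0.6×126 = 174.3
Vm = 58.7 · log₁₀(0.078895) = 58.7 × (-1.1029) = -64.74 mV

-65 mV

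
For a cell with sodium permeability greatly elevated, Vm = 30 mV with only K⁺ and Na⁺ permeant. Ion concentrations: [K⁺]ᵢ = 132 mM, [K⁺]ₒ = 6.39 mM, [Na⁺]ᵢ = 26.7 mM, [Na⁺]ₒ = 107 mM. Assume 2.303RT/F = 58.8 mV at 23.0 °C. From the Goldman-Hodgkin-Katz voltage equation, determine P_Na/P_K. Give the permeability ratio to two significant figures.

20

Let α = P_Na/P_K. GHK: Vm = 58.8·log₁₀[(Kₒ + α·Naₒ)/(Kᵢ + α·Naᵢ)].
10^(Vm/58.8) = 10^(30.0/58.8) = 3.2375
So 3.2375·(Kᵢ + α·Naᵢ) = Kₒ + α·Naₒ → α = (3.2375·132.0 − 6.39) / (107.0 − 3.2375·26.7)
α = (427.3 − 6.39) / (107.0 − 86.44) = 421/20.56 = 20.47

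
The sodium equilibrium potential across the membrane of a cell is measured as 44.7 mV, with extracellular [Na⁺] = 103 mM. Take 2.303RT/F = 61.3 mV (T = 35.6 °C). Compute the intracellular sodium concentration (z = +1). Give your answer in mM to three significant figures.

Nernst: E = (61.3/1) · log₁₀([out]/[in]), so log₁₀([out]/[in]) = 44.7 × 1 / 61.3 = 0.7292.
[out]/[in] = 10^(0.7292) = 5.36.
[in] = 103 / 5.36 = 19.21 mM.

19.2 mM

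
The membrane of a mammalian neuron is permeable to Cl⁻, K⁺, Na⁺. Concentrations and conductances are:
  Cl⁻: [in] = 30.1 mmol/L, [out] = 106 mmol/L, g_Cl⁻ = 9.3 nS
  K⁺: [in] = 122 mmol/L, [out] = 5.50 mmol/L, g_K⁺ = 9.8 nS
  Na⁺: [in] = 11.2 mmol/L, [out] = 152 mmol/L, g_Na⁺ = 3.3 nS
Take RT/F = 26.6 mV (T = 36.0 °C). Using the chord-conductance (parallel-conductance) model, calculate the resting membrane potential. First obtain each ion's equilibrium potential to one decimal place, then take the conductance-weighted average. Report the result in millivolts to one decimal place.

-39.7 mV

E_Cl⁻ = (26.6/-1)·ln(106/30.1) = -33.5 mV
E_K⁺ = (26.6/1)·ln(5.50/122) = -82.4 mV
E_Na⁺ = (26.6/1)·ln(152/11.2) = 69.4 mV
Vm = (Σ gᵢEᵢ)/(Σ gᵢ) = (9.3·-33.5 + 9.8·-82.4 + 3.3·69.4) / (9.3 + 9.8 + 3.3)
= -890.05 / 22.4 = -39.73 mV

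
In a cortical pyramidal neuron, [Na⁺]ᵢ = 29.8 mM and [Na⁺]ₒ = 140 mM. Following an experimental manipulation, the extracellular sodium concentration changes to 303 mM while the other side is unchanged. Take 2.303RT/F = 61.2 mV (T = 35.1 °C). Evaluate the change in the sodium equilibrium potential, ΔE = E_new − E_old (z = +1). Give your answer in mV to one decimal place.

E_old = (61.2/1)·log₁₀(140/29.8) = 41.12 mV
E_new = (61.2/1)·log₁₀(303/29.8) = 61.64 mV
ΔE = 61.64 − (41.12) = 20.52 mV

20.5 mV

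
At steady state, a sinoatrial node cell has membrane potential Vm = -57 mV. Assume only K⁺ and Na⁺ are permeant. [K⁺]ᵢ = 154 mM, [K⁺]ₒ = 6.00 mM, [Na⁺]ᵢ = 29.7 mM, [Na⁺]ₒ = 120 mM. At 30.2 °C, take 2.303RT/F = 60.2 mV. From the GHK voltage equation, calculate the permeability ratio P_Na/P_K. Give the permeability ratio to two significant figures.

Let α = P_Na/P_K. GHK: Vm = 60.2·log₁₀[(Kₒ + α·Naₒ)/(Kᵢ + α·Naᵢ)].
10^(Vm/60.2) = 10^(-57.0/60.2) = 0.11302
So 0.11302·(Kᵢ + α·Naᵢ) = Kₒ + α·Naₒ → α = (0.11302·154.0 − 6.0) / (120.0 − 0.11302·29.7)
α = (17.41 − 6.0) / (120.0 − 3.357) = 11.41/116.6 = 0.09778

0.098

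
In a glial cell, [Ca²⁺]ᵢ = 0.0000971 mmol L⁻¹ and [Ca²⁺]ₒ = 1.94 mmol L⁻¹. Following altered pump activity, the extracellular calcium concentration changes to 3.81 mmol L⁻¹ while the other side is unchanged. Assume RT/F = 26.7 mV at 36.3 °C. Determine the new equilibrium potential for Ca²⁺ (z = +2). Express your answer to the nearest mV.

141 mV

After the shift: [Ca²⁺]_out = 3.81, [Ca²⁺]_in = 0.0000971 mmol L⁻¹.
E_new = (26.7/2)·ln(3.81/0.0000971) = 13.35 · (10.5774) = 141.21 mV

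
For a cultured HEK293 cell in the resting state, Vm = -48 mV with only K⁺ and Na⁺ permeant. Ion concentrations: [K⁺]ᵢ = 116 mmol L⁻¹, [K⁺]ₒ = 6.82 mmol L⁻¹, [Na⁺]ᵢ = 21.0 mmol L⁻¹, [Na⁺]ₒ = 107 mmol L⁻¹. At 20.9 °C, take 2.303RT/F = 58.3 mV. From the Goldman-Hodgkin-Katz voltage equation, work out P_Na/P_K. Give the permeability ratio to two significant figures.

0.10

Let α = P_Na/P_K. GHK: Vm = 58.3·log₁₀[(Kₒ + α·Naₒ)/(Kᵢ + α·Naᵢ)].
10^(Vm/58.3) = 10^(-48.0/58.3) = 0.1502
So 0.1502·(Kᵢ + α·Naᵢ) = Kₒ + α·Naₒ → α = (0.1502·116.0 − 6.82) / (107.0 − 0.1502·21.0)
α = (17.42 − 6.82) / (107.0 − 3.154) = 10.6/103.8 = 0.1021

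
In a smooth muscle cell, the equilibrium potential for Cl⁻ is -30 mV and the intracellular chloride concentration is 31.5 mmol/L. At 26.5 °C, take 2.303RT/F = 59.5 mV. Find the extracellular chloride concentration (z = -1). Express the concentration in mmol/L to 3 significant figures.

Nernst: E = (59.5/-1) · log₁₀([out]/[in]), so log₁₀([out]/[in]) = -30.0 × -1 / 59.5 = 0.5042.
[out]/[in] = 10^(0.5042) = 3.193.
[out] = 3.193 × 31.5 = 100.6 mmol/L.

101 mmol/L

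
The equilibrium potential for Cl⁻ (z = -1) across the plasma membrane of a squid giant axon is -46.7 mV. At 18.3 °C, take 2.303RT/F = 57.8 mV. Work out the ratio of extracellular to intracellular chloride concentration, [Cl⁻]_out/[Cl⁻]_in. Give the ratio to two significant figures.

log₁₀([out]/[in]) = E·z/(57.8) = -46.7 × -1 / 57.8 = 0.8080
[out]/[in] = 10^(0.8080) = 6.426

6.4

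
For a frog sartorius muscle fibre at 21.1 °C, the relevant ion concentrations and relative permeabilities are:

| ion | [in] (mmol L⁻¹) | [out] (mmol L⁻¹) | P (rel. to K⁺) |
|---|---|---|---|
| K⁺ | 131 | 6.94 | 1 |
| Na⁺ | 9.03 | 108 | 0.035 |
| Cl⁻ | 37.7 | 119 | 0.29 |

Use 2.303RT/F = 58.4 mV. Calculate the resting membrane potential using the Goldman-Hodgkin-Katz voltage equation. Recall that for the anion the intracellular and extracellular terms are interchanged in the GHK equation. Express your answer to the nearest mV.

-52 mV

Vm = 58.4 · log₁₀[(Σ P·[cation]ₒ + Σ P·[anion]ᵢ) / (Σ P·[cation]ᵢ + Σ P·[anion]ₒ)]
Numerator = 1×6.94 + 0.035×108 + 0.29×37.7 = 21.65
Denominator = 1×131 + 0.035×9.03 + 0.29×119 = 165.8
Vm = 58.4 · log₁₀(0.13058) = 58.4 × (-0.8841) = -51.63 mV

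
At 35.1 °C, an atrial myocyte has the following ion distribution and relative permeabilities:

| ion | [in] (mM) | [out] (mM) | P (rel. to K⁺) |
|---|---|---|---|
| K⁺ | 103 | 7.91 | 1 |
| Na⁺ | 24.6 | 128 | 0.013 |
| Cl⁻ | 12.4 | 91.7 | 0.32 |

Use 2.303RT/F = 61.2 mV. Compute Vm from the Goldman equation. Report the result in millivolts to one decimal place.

-60.7 mV

Vm = 61.2 · log₁₀[(Σ P·[cation]ₒ + Σ P·[anion]ᵢ) / (Σ P·[cation]ᵢ + Σ P·[anion]ₒ)]
Numerator = 1×7.91 + 0.013×128 + 0.32×12.4 = 13.54
Denominator = 1×103 + 0.013×24.6 + 0.32×91.7 = 132.7
Vm = 61.2 · log₁₀(0.10208) = 61.2 × (-0.9911) = -60.65 mV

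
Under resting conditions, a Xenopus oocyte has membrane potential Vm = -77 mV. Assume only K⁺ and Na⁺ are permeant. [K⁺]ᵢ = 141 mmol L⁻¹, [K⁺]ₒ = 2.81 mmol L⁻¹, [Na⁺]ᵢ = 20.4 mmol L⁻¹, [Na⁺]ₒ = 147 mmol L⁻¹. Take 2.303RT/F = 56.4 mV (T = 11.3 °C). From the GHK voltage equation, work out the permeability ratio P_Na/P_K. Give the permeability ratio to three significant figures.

0.0224

Let α = P_Na/P_K. GHK: Vm = 56.4·log₁₀[(Kₒ + α·Naₒ)/(Kᵢ + α·Naᵢ)].
10^(Vm/56.4) = 10^(-77.0/56.4) = 0.043127
So 0.043127·(Kᵢ + α·Naᵢ) = Kₒ + α·Naₒ → α = (0.043127·141.0 − 2.81) / (147.0 − 0.043127·20.4)
α = (6.081 − 2.81) / (147.0 − 0.8798) = 3.271/146.1 = 0.02239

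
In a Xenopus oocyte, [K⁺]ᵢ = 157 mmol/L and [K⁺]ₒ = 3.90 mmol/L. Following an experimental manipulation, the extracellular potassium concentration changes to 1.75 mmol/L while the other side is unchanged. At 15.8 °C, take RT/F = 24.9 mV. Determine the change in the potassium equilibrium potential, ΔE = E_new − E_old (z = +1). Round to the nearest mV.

-20 mV

E_old = (24.9/1)·ln(3.90/157) = -92.01 mV
E_new = (24.9/1)·ln(1.75/157) = -111.97 mV
ΔE = -111.97 − (-92.01) = -19.95 mV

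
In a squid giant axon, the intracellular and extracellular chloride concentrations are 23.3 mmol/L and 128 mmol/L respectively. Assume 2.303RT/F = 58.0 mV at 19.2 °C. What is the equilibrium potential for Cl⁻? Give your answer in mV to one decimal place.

-42.9 mV

E = (58.0/z) · log₁₀([Cl⁻]_out/[Cl⁻]_in) with z = -1.
For an anion, dividing by z = -1 reverses the sign.
= (58.0/-1) · log₁₀(128/23.3) = -58.00 · log₁₀(5.494)
= -58.00 · (0.7399) = -42.91 mV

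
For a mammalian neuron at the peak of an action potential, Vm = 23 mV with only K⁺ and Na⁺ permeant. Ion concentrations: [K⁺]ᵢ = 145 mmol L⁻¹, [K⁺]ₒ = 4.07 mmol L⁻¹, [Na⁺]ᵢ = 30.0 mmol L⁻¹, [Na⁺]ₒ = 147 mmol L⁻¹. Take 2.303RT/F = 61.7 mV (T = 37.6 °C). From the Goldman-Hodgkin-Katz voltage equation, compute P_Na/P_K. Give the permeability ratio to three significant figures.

4.43

Let α = P_Na/P_K. GHK: Vm = 61.7·log₁₀[(Kₒ + α·Naₒ)/(Kᵢ + α·Naᵢ)].
10^(Vm/61.7) = 10^(23.0/61.7) = 2.3592
So 2.3592·(Kᵢ + α·Naᵢ) = Kₒ + α·Naₒ → α = (2.3592·145.0 − 4.07) / (147.0 − 2.3592·30.0)
α = (342.1 − 4.07) / (147.0 − 70.78) = 338/76.22 = 4.435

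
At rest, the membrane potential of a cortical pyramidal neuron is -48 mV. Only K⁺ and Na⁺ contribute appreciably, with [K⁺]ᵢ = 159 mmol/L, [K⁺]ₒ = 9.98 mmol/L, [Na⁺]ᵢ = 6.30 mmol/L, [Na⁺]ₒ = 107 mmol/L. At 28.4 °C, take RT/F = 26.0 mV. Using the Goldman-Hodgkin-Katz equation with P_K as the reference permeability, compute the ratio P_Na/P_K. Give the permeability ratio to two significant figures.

0.14

Let α = P_Na/P_K. GHK: Vm = 26.0·ln[(Kₒ + α·Naₒ)/(Kᵢ + α·Naᵢ)].
e^(Vm/26.0) = e^(-48.0/26.0) = 0.15784
So 0.15784·(Kᵢ + α·Naᵢ) = Kₒ + α·Naₒ → α = (0.15784·159.0 − 9.98) / (107.0 − 0.15784·6.3)
α = (25.1 − 9.98) / (107.0 − 0.9944) = 15.12/106 = 0.1426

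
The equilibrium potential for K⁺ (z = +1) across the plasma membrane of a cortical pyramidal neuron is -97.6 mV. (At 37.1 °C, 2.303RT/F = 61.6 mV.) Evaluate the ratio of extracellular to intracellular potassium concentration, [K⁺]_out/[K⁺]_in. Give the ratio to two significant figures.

log₁₀([out]/[in]) = E·z/(61.6) = -97.6 × 1 / 61.6 = -1.5844
[out]/[in] = 10^(-1.5844) = 0.02604

0.026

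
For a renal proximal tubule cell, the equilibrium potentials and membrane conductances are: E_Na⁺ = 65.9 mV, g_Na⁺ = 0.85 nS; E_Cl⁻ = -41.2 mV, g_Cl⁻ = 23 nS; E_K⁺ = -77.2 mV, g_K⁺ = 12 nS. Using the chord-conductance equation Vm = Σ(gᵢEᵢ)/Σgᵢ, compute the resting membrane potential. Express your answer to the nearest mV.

Σ gᵢEᵢ = 0.85·(65.9) + 23·(-41.2) + 12·(-77.2) = -1817.99
Σ gᵢ = 0.85 + 23 + 12 = 35.85
Vm = -1817.99 / 35.85 = -50.71 mV

-51 mV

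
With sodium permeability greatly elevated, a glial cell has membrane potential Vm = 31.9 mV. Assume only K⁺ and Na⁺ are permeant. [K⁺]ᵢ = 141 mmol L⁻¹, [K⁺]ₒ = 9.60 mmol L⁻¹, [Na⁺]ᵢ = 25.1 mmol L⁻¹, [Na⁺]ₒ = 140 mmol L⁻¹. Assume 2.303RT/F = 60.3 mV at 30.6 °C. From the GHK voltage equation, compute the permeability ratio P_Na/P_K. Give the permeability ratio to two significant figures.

Let α = P_Na/P_K. GHK: Vm = 60.3·log₁₀[(Kₒ + α·Naₒ)/(Kᵢ + α·Naᵢ)].
10^(Vm/60.3) = 10^(31.9/60.3) = 3.3808
So 3.3808·(Kᵢ + α·Naᵢ) = Kₒ + α·Naₒ → α = (3.3808·141.0 − 9.6) / (140.0 − 3.3808·25.1)
α = (476.7 − 9.6) / (140.0 − 84.86) = 467.1/55.14 = 8.471

8.5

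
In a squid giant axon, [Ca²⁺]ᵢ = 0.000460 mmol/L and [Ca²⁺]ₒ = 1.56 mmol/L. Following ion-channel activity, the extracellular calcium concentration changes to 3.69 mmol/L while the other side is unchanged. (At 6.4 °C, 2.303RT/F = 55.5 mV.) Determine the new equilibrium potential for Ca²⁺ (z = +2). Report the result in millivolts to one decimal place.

108.3 mV

After the shift: [Ca²⁺]_out = 3.69, [Ca²⁺]_in = 0.000460 mmol/L.
E_new = (55.5/2)·log₁₀(3.69/0.000460) = 27.75 · (3.9043) = 108.34 mV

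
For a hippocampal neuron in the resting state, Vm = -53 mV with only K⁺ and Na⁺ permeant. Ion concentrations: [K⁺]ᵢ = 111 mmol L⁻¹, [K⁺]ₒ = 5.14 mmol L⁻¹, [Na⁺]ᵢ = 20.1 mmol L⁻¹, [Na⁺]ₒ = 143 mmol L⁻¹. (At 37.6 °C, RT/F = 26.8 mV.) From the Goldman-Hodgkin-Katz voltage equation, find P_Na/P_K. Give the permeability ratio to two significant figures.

0.073

Let α = P_Na/P_K. GHK: Vm = 26.8·ln[(Kₒ + α·Naₒ)/(Kᵢ + α·Naᵢ)].
e^(Vm/26.8) = e^(-53.0/26.8) = 0.1384
So 0.1384·(Kᵢ + α·Naᵢ) = Kₒ + α·Naₒ → α = (0.1384·111.0 − 5.14) / (143.0 − 0.1384·20.1)
α = (15.36 − 5.14) / (143.0 − 2.782) = 10.22/140.2 = 0.0729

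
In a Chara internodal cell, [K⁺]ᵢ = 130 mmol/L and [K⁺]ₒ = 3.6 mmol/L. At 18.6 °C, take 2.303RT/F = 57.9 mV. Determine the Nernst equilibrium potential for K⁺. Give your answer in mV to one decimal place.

E = (57.9/z) · log₁₀([K⁺]_out/[K⁺]_in) with z = +1.
= (57.9/1) · log₁₀(3.6/130) = 57.90 · log₁₀(0.02769)
= 57.90 · (-1.5576) = -90.19 mV

-90.2 mV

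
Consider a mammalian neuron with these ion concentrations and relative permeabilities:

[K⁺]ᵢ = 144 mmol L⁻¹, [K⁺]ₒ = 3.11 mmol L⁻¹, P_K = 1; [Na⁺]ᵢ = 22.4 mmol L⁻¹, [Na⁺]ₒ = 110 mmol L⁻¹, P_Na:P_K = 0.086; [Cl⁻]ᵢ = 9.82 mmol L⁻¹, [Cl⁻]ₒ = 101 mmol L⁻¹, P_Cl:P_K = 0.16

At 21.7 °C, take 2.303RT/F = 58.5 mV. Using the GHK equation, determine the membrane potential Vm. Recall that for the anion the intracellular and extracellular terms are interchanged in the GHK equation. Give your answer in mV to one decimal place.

Vm = 58.5 · log₁₀[(Σ P·[cation]ₒ + Σ P·[anion]ᵢ) / (Σ P·[cation]ᵢ + Σ P·[anion]ₒ)]
Numerator = 1×3.11 + 0.086×110 + 0.16×9.82 = 14.14
Denominator = 1×144 + 0.086×22.4 + 0.16×101 = 162.1
Vm = 58.5 · log₁₀(0.087245) = 58.5 × (-1.0593) = -61.97 mV

-62.0 mV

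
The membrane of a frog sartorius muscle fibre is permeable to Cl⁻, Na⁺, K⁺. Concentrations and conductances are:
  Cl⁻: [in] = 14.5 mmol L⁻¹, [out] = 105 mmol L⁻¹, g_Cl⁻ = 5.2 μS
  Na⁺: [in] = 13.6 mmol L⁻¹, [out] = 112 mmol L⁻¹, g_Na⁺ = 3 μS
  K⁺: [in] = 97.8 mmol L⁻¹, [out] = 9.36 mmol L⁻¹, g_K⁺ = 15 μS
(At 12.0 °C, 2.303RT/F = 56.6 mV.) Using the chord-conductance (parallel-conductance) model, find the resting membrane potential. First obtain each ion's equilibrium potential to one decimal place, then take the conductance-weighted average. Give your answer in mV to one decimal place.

-41.5 mV

E_Cl⁻ = (56.6/-1)·log₁₀(105/14.5) = -48.7 mV
E_Na⁺ = (56.6/1)·log₁₀(112/13.6) = 51.8 mV
E_K⁺ = (56.6/1)·log₁₀(9.36/97.8) = -57.7 mV
Vm = (Σ gᵢEᵢ)/(Σ gᵢ) = (5.2·-48.7 + 3·51.8 + 15·-57.7) / (5.2 + 3 + 15)
= -963.34 / 23.2 = -41.52 mV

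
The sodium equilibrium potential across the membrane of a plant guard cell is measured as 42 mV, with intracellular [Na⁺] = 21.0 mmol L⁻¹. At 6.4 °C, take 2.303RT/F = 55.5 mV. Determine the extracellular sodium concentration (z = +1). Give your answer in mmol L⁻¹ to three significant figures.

120 mmol L⁻¹

Nernst: E = (55.5/1) · log₁₀([out]/[in]), so log₁₀([out]/[in]) = 42.0 × 1 / 55.5 = 0.7568.
[out]/[in] = 10^(0.7568) = 5.712.
[out] = 5.712 × 21.0 = 119.9 mmol L⁻¹.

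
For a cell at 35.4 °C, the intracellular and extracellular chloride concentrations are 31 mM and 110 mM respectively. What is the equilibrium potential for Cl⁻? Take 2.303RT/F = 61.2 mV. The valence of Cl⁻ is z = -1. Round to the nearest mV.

E = (61.2/z) · log₁₀([Cl⁻]_out/[Cl⁻]_in) with z = -1.
For an anion, dividing by z = -1 reverses the sign.
= (61.2/-1) · log₁₀(110/31) = -61.20 · log₁₀(3.548)
= -61.20 · (0.5500) = -33.66 mV

-34 mV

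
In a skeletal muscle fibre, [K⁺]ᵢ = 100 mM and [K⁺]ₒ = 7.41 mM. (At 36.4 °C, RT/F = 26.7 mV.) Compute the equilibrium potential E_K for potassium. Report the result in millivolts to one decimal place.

E = (26.7/z) · ln([K⁺]_out/[K⁺]_in) with z = +1.
= (26.7/1) · ln(7.41/100) = 26.70 · ln(0.0741)
= 26.70 · (-2.6023) = -69.48 mV

-69.5 mV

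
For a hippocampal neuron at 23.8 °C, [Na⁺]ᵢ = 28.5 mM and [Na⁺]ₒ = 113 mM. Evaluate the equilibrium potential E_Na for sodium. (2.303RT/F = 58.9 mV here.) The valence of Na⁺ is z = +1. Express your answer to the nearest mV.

E = (58.9/z) · log₁₀([Na⁺]_out/[Na⁺]_in) with z = +1.
= (58.9/1) · log₁₀(113/28.5) = 58.90 · log₁₀(3.965)
= 58.90 · (0.5982) = 35.24 mV

35 mV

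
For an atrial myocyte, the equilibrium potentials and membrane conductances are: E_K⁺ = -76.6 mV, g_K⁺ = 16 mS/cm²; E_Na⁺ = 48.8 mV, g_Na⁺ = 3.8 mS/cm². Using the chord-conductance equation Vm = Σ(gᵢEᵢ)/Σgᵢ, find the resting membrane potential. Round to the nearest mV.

Σ gᵢEᵢ = 16·(-76.6) + 3.8·(48.8) = -1040.16
Σ gᵢ = 16 + 3.8 = 19.8
Vm = -1040.16 / 19.8 = -52.53 mV

-53 mV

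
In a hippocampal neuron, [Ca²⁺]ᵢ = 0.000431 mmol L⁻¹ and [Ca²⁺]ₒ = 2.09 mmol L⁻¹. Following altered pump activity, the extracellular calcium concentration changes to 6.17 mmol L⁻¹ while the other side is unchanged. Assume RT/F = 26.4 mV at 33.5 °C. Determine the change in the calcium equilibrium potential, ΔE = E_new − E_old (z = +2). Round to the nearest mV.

14 mV

E_old = (26.4/2)·ln(2.09/0.000431) = 112.02 mV
E_new = (26.4/2)·ln(6.17/0.000431) = 126.31 mV
ΔE = 126.31 − (112.02) = 14.29 mV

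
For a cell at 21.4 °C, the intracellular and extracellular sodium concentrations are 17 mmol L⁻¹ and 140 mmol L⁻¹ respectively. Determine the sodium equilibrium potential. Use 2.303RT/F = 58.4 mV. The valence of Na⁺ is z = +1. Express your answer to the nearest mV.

53 mV

E = (58.4/z) · log₁₀([Na⁺]_out/[Na⁺]_in) with z = +1.
= (58.4/1) · log₁₀(140/17) = 58.40 · log₁₀(8.235)
= 58.40 · (0.9157) = 53.48 mV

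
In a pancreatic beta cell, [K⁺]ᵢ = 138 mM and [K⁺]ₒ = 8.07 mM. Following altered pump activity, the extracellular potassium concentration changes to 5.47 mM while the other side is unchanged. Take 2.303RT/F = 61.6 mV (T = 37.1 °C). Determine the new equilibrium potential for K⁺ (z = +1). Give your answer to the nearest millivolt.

-86 mV

After the shift: [K⁺]_out = 5.47, [K⁺]_in = 138 mM.
E_new = (61.6/1)·log₁₀(5.47/138) = 61.60 · (-1.4019) = -86.36 mV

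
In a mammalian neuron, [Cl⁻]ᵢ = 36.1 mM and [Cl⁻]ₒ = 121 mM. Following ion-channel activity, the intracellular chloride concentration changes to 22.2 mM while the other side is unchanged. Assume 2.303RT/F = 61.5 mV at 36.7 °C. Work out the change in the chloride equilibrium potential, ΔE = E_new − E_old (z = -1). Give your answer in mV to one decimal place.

-13.0 mV

E_old = (61.5/-1)·log₁₀(121/36.1) = -32.30 mV
E_new = (61.5/-1)·log₁₀(121/22.2) = -45.29 mV
ΔE = -45.29 − (-32.30) = -12.99 mV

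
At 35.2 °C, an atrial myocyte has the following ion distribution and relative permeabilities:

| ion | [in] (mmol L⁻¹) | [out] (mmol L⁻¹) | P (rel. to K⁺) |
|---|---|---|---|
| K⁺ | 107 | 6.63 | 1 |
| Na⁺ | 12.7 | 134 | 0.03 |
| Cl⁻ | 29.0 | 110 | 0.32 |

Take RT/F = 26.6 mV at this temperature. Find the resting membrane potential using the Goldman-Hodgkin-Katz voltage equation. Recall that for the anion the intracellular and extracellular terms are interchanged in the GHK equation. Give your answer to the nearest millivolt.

Vm = 26.6 · ln[(Σ P·[cation]ₒ + Σ P·[anion]ᵢ) / (Σ P·[cation]ᵢ + Σ P·[anion]ₒ)]
Numerator = 1×6.63 + 0.03×134 + 0.32×29.0 = 19.93
Denominator = 1×107 + 0.03×12.7 + 0.32×110 = 142.6
Vm = 26.6 · ln(0.13978) = 26.6 × (-1.9677) = -52.34 mV

-52 mV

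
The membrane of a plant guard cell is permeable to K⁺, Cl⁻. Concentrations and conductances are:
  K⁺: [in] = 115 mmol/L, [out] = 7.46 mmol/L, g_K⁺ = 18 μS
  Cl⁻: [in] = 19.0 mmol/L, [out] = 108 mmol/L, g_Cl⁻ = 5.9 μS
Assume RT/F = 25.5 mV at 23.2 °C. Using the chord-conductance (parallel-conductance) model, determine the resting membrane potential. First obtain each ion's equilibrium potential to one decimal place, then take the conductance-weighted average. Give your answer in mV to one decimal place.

E_K⁺ = (25.5/1)·ln(7.46/115) = -69.8 mV
E_Cl⁻ = (25.5/-1)·ln(108/19.0) = -44.3 mV
Vm = (Σ gᵢEᵢ)/(Σ gᵢ) = (18·-69.8 + 5.9·-44.3) / (18 + 5.9)
= -1517.77 / 23.9 = -63.51 mV

-63.5 mV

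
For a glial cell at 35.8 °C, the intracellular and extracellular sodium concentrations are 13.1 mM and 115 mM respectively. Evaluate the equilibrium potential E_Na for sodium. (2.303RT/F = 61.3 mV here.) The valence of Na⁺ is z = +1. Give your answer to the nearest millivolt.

E = (61.3/z) · log₁₀([Na⁺]_out/[Na⁺]_in) with z = +1.
= (61.3/1) · log₁₀(115/13.1) = 61.30 · log₁₀(8.779)
= 61.30 · (0.9434) = 57.83 mV

58 mV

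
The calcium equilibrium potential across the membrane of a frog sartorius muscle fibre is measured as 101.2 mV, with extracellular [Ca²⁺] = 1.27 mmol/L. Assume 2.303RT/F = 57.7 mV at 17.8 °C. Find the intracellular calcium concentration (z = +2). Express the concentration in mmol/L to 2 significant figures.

Nernst: E = (57.7/2) · log₁₀([out]/[in]), so log₁₀([out]/[in]) = 101.2 × 2 / 57.7 = 3.5078.
[out]/[in] = 10^(3.5078) = 3220.
[in] = 1.27 / 3220 = 0.0003945 mmol/L.

0.00039 mmol/L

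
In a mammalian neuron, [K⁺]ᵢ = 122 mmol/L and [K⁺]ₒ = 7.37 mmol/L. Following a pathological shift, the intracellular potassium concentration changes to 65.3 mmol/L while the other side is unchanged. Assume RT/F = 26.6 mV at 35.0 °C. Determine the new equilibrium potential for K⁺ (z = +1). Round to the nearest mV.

-58 mV

After the shift: [K⁺]_out = 7.37, [K⁺]_in = 65.3 mmol/L.
E_new = (26.6/1)·ln(7.37/65.3) = 26.60 · (-2.1816) = -58.03 mV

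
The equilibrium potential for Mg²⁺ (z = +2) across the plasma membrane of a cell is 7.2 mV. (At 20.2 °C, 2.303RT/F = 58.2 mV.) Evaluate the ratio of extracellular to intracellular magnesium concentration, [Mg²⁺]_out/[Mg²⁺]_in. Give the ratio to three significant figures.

log₁₀([out]/[in]) = E·z/(58.2) = 7.2 × 2 / 58.2 = 0.2474
[out]/[in] = 10^(0.2474) = 1.768

1.77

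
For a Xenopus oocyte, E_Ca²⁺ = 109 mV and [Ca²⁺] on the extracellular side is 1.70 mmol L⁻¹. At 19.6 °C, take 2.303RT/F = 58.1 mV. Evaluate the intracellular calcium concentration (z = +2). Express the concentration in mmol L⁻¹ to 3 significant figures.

Nernst: E = (58.1/2) · log₁₀([out]/[in]), so log₁₀([out]/[in]) = 109.0 × 2 / 58.1 = 3.7522.
[out]/[in] = 10^(3.7522) = 5651.
[in] = 1.70 / 5651 = 0.0003008 mmol L⁻¹.

0.000301 mmol L⁻¹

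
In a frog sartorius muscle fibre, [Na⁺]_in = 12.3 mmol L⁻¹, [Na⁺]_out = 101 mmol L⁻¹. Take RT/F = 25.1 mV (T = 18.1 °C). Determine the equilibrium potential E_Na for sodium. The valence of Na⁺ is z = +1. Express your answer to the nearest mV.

E = (25.1/z) · ln([Na⁺]_out/[Na⁺]_in) with z = +1.
= (25.1/1) · ln(101/12.3) = 25.10 · ln(8.211)
= 25.10 · (2.1055) = 52.85 mV

53 mV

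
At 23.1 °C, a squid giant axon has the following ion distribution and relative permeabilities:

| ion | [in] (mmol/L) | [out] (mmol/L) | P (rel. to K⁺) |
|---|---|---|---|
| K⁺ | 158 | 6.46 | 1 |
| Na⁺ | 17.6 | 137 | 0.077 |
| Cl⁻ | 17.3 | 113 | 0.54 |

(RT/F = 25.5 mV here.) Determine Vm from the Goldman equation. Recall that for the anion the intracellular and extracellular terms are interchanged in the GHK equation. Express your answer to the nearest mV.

Vm = 25.5 · ln[(Σ P·[cation]ₒ + Σ P·[anion]ᵢ) / (Σ P·[cation]ᵢ + Σ P·[anion]ₒ)]
Numerator = 1×6.46 + 0.077×137 + 0.54×17.3 = 26.35
Denominator = 1×158 + 0.077×17.6 + 0.54×113 = 220.4
Vm = 25.5 · ln(0.11957) = 25.5 × (-2.1238) = -54.16 mV

-54 mV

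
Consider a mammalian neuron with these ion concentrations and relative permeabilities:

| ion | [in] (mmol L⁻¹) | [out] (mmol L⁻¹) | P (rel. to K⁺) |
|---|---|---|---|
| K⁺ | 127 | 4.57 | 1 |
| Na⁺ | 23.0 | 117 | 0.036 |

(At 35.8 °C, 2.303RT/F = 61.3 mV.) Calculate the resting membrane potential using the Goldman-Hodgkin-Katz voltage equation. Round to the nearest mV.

-71 mV

Vm = 61.3 · log₁₀[(Σ P·[cation]ₒ + Σ P·[anion]ᵢ) / (Σ P·[cation]ᵢ + Σ P·[anion]ₒ)]
Numerator = 1×4.57 + 0.036×117 = 8.782
Denominator = 1×127 + 0.036×23.0 = 127.8
Vm = 61.3 · log₁₀(0.068702) = 61.3 × (-1.1630) = -71.29 mV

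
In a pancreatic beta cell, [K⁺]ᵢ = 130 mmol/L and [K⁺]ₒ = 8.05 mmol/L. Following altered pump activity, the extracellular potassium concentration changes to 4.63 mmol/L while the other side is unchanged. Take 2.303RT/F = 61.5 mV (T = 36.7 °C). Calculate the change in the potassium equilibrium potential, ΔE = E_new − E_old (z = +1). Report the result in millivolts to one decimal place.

E_old = (61.5/1)·log₁₀(8.05/130) = -74.30 mV
E_new = (61.5/1)·log₁₀(4.63/130) = -89.07 mV
ΔE = -89.07 − (-74.30) = -14.77 mV

-14.8 mV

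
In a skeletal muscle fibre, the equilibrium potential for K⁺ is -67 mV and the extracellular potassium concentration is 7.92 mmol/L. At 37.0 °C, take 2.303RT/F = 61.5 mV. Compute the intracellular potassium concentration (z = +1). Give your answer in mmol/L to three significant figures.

Nernst: E = (61.5/1) · log₁₀([out]/[in]), so log₁₀([out]/[in]) = -67.0 × 1 / 61.5 = -1.0894.
[out]/[in] = 10^(-1.0894) = 0.08139.
[in] = 7.92 / 0.08139 = 97.31 mmol/L.

97.3 mmol/L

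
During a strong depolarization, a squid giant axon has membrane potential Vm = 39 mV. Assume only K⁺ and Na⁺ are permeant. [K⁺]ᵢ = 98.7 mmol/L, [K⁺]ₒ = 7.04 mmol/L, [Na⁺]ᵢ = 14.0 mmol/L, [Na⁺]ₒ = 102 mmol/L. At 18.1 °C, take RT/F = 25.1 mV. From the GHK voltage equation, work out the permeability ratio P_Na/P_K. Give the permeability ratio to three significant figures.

12.8

Let α = P_Na/P_K. GHK: Vm = 25.1·ln[(Kₒ + α·Naₒ)/(Kᵢ + α·Naᵢ)].
e^(Vm/25.1) = e^(39.0/25.1) = 4.7293
So 4.7293·(Kᵢ + α·Naᵢ) = Kₒ + α·Naₒ → α = (4.7293·98.7 − 7.04) / (102.0 − 4.7293·14.0)
α = (466.8 − 7.04) / (102.0 − 66.21) = 459.7/35.79 = 12.85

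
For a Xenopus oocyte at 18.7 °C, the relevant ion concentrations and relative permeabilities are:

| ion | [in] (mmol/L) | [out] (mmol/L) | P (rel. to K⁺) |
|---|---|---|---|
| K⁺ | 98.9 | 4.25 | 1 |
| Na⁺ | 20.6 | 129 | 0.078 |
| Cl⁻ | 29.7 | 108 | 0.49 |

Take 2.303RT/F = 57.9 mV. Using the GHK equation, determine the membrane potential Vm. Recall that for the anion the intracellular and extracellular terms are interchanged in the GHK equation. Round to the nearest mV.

Vm = 57.9 · log₁₀[(Σ P·[cation]ₒ + Σ P·[anion]ᵢ) / (Σ P·[cation]ᵢ + Σ P·[anion]ₒ)]
Numerator = 1×4.25 + 0.078×129 + 0.49×29.7 = 28.86
Denominator = 1×98.9 + 0.078×20.6 + 0.49×108 = 153.4
Vm = 57.9 · log₁₀(0.18814) = 57.9 × (-0.7255) = -42.01 mV

-42 mV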